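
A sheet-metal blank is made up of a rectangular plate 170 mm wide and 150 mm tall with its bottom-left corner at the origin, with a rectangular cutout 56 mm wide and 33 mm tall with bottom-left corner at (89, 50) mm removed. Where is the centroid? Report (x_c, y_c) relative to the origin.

plate: A = 170 × 150 = 25500.00, centroid at (85.00, 75.00).
hole: A = −(56 × 33) = -1848.00, centroid at (117.00, 66.50).
ΣA = 23652.00 mm²
ΣAx_c = (25500.00)(85.00) + (-1848.00)(117.00) = 1951284.00 mm³
ΣAy_c = (25500.00)(75.00) + (-1848.00)(66.50) = 1789608.00 mm³
x_c = 1951284.00 / 23652.00 = 82.50 mm
y_c = 1789608.00 / 23652.00 = 75.66 mm

x_c = 82.50 mm, y_c = 75.66 mm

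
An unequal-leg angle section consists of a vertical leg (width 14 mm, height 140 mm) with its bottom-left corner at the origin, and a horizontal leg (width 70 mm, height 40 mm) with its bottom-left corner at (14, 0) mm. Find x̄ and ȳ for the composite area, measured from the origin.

x̄ = 31.71 mm, ȳ = 40.59 mm

Part | A | x̄ᵢ | ȳᵢ | A·x̄ᵢ | A·ȳᵢ
vertical leg | 1960.00 | 7.00 | 70.00 | 13720.00 | 137200.00
horizontal leg | 2800.00 | 49.00 | 20.00 | 137200.00 | 56000.00
Σ | 4760.00 |  |  | 150920.00 | 193200.00
x̄ = 150920.00 / 4760.00 = 31.71 mm
ȳ = 193200.00 / 4760.00 = 40.59 mm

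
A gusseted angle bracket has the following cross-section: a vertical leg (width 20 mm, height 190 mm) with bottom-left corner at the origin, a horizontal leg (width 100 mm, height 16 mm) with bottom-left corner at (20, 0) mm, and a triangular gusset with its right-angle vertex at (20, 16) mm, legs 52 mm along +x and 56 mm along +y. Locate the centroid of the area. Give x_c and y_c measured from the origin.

vertical leg: A = 20 × 190 = 3800.00, centroid at (10.00, 95.00).
horizontal leg: A = 100 × 16 = 1600.00, centroid at (70.00, 8.00).
gusset: A = ½·52·56 = 1456.00, centroid at (37.33, 34.67).
ΣA = 6856.00 mm², ΣAx_c = 204357.33 mm³, ΣAy_c = 424274.67 mm³.
x_c = 204357.33/6856.00 = 29.81 mm; y_c = 424274.67/6856.00 = 61.88 mm.

x_c = 29.81 mm, y_c = 61.88 mm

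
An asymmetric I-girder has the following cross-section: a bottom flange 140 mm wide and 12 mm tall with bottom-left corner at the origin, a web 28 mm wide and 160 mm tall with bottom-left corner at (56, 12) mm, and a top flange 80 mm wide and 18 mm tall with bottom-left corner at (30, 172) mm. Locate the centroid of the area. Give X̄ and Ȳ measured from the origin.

bottom flange: A = 140 × 12 = 1680.00, centroid at (70.00, 6.00).
web: A = 28 × 160 = 4480.00, centroid at (70.00, 92.00).
top flange: A = 80 × 18 = 1440.00, centroid at (70.00, 181.00).
ΣA = 7600.00 mm², ΣAX̄ = 532000.00 mm³, ΣAȲ = 682880.00 mm³.
X̄ = 532000.00/7600.00 = 70.00 mm; Ȳ = 682880.00/7600.00 = 89.85 mm.

X̄ = 70.00 mm, Ȳ = 89.85 mm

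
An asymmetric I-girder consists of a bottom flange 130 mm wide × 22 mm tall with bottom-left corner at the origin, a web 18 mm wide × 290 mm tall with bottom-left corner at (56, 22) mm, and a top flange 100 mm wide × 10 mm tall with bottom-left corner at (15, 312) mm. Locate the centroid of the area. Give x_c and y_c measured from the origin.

bottom flange: A = 130 × 22 = 2860.00, centroid at (65.00, 11.00).
web: A = 18 × 290 = 5220.00, centroid at (65.00, 167.00).
top flange: A = 100 × 10 = 1000.00, centroid at (65.00, 317.00).
ΣA = 9080.00 mm²
ΣAx_c = (2860.00)(65.00) + (5220.00)(65.00) + (1000.00)(65.00) = 590200.00 mm³
ΣAy_c = (2860.00)(11.00) + (5220.00)(167.00) + (1000.00)(317.00) = 1220200.00 mm³
x_c = 590200.00 / 9080.00 = 65.00 mm
y_c = 1220200.00 / 9080.00 = 134.38 mm

x_c = 65.00 mm, y_c = 134.38 mm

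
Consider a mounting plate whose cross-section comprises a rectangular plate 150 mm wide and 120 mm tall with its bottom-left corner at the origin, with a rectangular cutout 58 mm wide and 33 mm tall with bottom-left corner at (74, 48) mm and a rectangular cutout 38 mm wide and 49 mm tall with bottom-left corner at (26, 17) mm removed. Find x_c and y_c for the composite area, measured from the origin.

x_c = 75.16 mm, y_c = 61.82 mm

plate: A = 150 × 120 = 18000.00, centroid at (75.00, 60.00).
hole 1: A = −(58 × 33) = -1914.00, centroid at (103.00, 64.50).
hole 2: A = −(38 × 49) = -1862.00, centroid at (45.00, 41.50).
ΣA = 14224.00 mm²
ΣAx_c = (18000.00)(75.00) + (-1914.00)(103.00) + (-1862.00)(45.00) = 1069068.00 mm³
ΣAy_c = (18000.00)(60.00) + (-1914.00)(64.50) + (-1862.00)(41.50) = 879274.00 mm³
x_c = 1069068.00 / 14224.00 = 75.16 mm
y_c = 879274.00 / 14224.00 = 61.82 mm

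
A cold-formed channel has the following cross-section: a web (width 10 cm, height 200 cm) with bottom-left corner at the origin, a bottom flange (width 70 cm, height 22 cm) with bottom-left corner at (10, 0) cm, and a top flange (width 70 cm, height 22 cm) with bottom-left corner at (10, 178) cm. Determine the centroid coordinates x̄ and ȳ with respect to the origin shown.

x̄ = 29.25 cm, ȳ = 100.00 cm

web: A = 10 × 200 = 2000.00, centroid at (5.00, 100.00).
bottom flange: A = 70 × 22 = 1540.00, centroid at (45.00, 11.00).
top flange: A = 70 × 22 = 1540.00, centroid at (45.00, 189.00).
ΣA = 5080.00 cm²
ΣAx̄ = (2000.00)(5.00) + (1540.00)(45.00) + (1540.00)(45.00) = 148600.00 cm³
ΣAȳ = (2000.00)(100.00) + (1540.00)(11.00) + (1540.00)(189.00) = 508000.00 cm³
x̄ = 148600.00 / 5080.00 = 29.25 cm
ȳ = 508000.00 / 5080.00 = 100.00 cm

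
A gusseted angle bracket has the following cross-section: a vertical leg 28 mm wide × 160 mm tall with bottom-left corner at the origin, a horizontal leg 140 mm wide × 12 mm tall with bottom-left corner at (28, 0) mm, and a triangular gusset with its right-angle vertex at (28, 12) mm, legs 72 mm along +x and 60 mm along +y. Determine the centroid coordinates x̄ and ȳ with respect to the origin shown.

vertical leg: A = 28 × 160 = 4480.00, centroid at (14.00, 80.00).
horizontal leg: A = 140 × 12 = 1680.00, centroid at (98.00, 6.00).
gusset: A = ½·72·60 = 2160.00, centroid at (52.00, 32.00).
ΣA = 8320.00 mm², ΣAx̄ = 339680.00 mm³, ΣAȳ = 437600.00 mm³.
x̄ = 339680.00/8320.00 = 40.83 mm; ȳ = 437600.00/8320.00 = 52.60 mm.

x̄ = 40.83 mm, ȳ = 52.60 mm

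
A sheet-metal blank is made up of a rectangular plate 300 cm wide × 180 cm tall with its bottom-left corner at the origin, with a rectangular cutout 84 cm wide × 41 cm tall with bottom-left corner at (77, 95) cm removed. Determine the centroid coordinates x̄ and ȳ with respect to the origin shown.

Part | A | x̄ᵢ | ȳᵢ | A·x̄ᵢ | A·ȳᵢ
plate | 54000.00 | 150.00 | 90.00 | 8100000.00 | 4860000.00
hole | -3444.00 | 119.00 | 115.50 | -409836.00 | -397782.00
Σ | 50556.00 |  |  | 7690164.00 | 4462218.00
x̄ = 7690164.00 / 50556.00 = 152.11 cm
ȳ = 4462218.00 / 50556.00 = 88.26 cm

x̄ = 152.11 cm, ȳ = 88.26 cm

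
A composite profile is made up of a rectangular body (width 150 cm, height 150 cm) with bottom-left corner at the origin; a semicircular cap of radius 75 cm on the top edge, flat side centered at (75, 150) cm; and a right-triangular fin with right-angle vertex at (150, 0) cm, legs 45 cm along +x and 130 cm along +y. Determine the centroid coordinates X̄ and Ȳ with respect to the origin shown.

rectangular body: A = 150 × 150 = 22500.00, centroid at (75.00, 75.00).
semicircular top: A = ½π·75² = 8835.73, centroid at (75.00, 181.83).
triangular fin: A = ½·45·130 = 2925.00, centroid at (165.00, 43.33).
ΣA = 34260.73 cm²
ΣAX̄ = (22500.00)(75.00) + (8835.73)(75.00) + (2925.00)(165.00) = 2832804.70 cm³
ΣAȲ = (22500.00)(75.00) + (8835.73)(181.83) + (2925.00)(43.33) = 3420859.40 cm³
X̄ = 2832804.70 / 34260.73 = 82.68 cm
Ȳ = 3420859.40 / 34260.73 = 99.85 cm

X̄ = 82.68 cm, Ȳ = 99.85 cm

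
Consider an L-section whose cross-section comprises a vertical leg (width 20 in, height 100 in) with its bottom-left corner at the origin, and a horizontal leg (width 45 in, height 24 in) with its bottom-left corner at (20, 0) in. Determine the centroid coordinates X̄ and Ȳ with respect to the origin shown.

vertical leg: A = 20 × 100 = 2000.00, centroid at (10.00, 50.00).
horizontal leg: A = 45 × 24 = 1080.00, centroid at (42.50, 12.00).
ΣA = 3080.00 in², ΣAX̄ = 65900.00 in³, ΣAȲ = 112960.00 in³.
X̄ = 65900.00/3080.00 = 21.40 in; Ȳ = 112960.00/3080.00 = 36.68 in.

X̄ = 21.40 in, Ȳ = 36.68 in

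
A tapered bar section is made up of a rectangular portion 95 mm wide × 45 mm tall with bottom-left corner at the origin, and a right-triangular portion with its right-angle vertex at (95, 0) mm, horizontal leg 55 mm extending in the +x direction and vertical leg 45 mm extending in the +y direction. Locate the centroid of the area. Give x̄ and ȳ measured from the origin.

x̄ = 62.28 mm, ȳ = 20.82 mm

rectangular portion: A = 95 × 45 = 4275.00, centroid at (47.50, 22.50).
triangular portion: A = ½·55·45 = 1237.50, centroid at (113.33, 15.00).
ΣA = 5512.50 mm²
ΣAx̄ = (4275.00)(47.50) + (1237.50)(113.33) = 343312.50 mm³
ΣAȳ = (4275.00)(22.50) + (1237.50)(15.00) = 114750.00 mm³
x̄ = 343312.50 / 5512.50 = 62.28 mm
ȳ = 114750.00 / 5512.50 = 20.82 mm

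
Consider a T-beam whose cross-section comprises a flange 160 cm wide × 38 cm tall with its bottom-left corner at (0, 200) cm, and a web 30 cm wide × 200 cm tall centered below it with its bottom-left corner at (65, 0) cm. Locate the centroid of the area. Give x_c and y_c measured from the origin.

x_c = 80.00 cm, y_c = 159.89 cm

web: A = 30 × 200 = 6000.00, centroid at (80.00, 100.00).
flange: A = 160 × 38 = 6080.00, centroid at (80.00, 219.00).
ΣA = 12080.00 cm²
ΣAx_c = (6000.00)(80.00) + (6080.00)(80.00) = 966400.00 cm³
ΣAy_c = (6000.00)(100.00) + (6080.00)(219.00) = 1931520.00 cm³
x_c = 966400.00 / 12080.00 = 80.00 cm
y_c = 1931520.00 / 12080.00 = 159.89 cm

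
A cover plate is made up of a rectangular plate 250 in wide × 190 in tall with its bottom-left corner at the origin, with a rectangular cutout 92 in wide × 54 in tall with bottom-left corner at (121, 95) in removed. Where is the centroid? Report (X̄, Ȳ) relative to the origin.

plate: A = 250 × 190 = 47500.00, centroid at (125.00, 95.00).
hole: A = −(92 × 54) = -4968.00, centroid at (167.00, 122.00).
ΣA = 42532.00 in², ΣAX̄ = 5107844.00 in³, ΣAȲ = 3906404.00 in³.
X̄ = 5107844.00/42532.00 = 120.09 in; Ȳ = 3906404.00/42532.00 = 91.85 in.

X̄ = 120.09 in, Ȳ = 91.85 in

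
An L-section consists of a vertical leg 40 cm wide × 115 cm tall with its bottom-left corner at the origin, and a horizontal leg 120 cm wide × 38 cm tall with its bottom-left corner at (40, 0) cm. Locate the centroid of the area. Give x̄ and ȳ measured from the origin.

Part | A | x̄ᵢ | ȳᵢ | A·x̄ᵢ | A·ȳᵢ
vertical leg | 4600.00 | 20.00 | 57.50 | 92000.00 | 264500.00
horizontal leg | 4560.00 | 100.00 | 19.00 | 456000.00 | 86640.00
Σ | 9160.00 |  |  | 548000.00 | 351140.00
x̄ = 548000.00 / 9160.00 = 59.83 cm
ȳ = 351140.00 / 9160.00 = 38.33 cm

x̄ = 59.83 cm, ȳ = 38.33 cm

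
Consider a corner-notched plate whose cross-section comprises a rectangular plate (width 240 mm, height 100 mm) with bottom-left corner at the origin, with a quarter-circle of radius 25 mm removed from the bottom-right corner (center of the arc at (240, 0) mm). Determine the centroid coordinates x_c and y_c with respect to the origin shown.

plate: A = 240 × 100 = 24000.00, centroid at (120.00, 50.00).
removed quarter-circle: A = −¼π·25² = -490.87, centroid at (229.39, 10.61).
ΣA = 23509.13 mm², ΣAx_c = 2767398.61 mm³, ΣAy_c = 1194791.67 mm³.
x_c = 2767398.61/23509.13 = 117.72 mm; y_c = 1194791.67/23509.13 = 50.82 mm.

x_c = 117.72 mm, y_c = 50.82 mm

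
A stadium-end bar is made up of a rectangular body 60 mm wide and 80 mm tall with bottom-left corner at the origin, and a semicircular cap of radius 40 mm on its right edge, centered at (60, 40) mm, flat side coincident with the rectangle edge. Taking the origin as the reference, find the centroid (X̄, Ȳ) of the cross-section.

Part | A | x̄ᵢ | ȳᵢ | A·x̄ᵢ | A·ȳᵢ
rectangular body | 4800.00 | 30.00 | 40.00 | 144000.00 | 192000.00
semicircular end | 2513.27 | 76.98 | 40.00 | 193463.11 | 100530.96
Σ | 7313.27 |  |  | 337463.11 | 292530.96
X̄ = 337463.11 / 7313.27 = 46.14 mm
Ȳ = 292530.96 / 7313.27 = 40.00 mm

X̄ = 46.14 mm, Ȳ = 40.00 mm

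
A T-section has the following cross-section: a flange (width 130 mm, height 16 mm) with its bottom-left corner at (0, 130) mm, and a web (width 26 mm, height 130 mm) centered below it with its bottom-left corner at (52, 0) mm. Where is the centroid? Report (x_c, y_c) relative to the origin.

x_c = 65.00 mm, y_c = 92.81 mm

web: A = 26 × 130 = 3380.00, centroid at (65.00, 65.00).
flange: A = 130 × 16 = 2080.00, centroid at (65.00, 138.00).
ΣA = 5460.00 mm²
ΣAx_c = (3380.00)(65.00) + (2080.00)(65.00) = 354900.00 mm³
ΣAy_c = (3380.00)(65.00) + (2080.00)(138.00) = 506740.00 mm³
x_c = 354900.00 / 5460.00 = 65.00 mm
y_c = 506740.00 / 5460.00 = 92.81 mm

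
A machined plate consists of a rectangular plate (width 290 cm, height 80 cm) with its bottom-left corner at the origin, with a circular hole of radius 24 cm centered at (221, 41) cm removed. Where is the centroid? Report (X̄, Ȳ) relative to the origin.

X̄ = 138.57 cm, Ȳ = 39.92 cm

plate: A = 290 × 80 = 23200.00, centroid at (145.00, 40.00).
hole: A = −π·24² = -1809.56, centroid at (221.00, 41.00).
ΣA = 21390.44 cm²
ΣAX̄ = (23200.00)(145.00) + (-1809.56)(221.00) = 2964087.82 cm³
ΣAȲ = (23200.00)(40.00) + (-1809.56)(41.00) = 853808.15 cm³
X̄ = 2964087.82 / 21390.44 = 138.57 cm
Ȳ = 853808.15 / 21390.44 = 39.92 cm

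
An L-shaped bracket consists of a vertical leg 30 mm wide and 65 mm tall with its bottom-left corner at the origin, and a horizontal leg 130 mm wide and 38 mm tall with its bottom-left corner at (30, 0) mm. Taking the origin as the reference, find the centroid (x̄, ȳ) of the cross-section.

x̄ = 72.36 mm, ȳ = 22.82 mm

Part | A | x̄ᵢ | ȳᵢ | A·x̄ᵢ | A·ȳᵢ
vertical leg | 1950.00 | 15.00 | 32.50 | 29250.00 | 63375.00
horizontal leg | 4940.00 | 95.00 | 19.00 | 469300.00 | 93860.00
Σ | 6890.00 |  |  | 498550.00 | 157235.00
x̄ = 498550.00 / 6890.00 = 72.36 mm
ȳ = 157235.00 / 6890.00 = 22.82 mm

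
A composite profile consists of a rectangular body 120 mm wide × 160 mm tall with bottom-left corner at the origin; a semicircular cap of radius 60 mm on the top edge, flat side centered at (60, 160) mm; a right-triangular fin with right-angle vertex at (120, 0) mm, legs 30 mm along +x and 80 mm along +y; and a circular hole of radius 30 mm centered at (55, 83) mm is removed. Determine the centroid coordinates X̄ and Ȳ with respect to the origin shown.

Part | A | x̄ᵢ | ȳᵢ | A·x̄ᵢ | A·ȳᵢ
rectangular body | 19200.00 | 60.00 | 80.00 | 1152000.00 | 1536000.00
semicircular top | 5654.87 | 60.00 | 185.46 | 339292.01 | 1048778.68
triangular fin | 1200.00 | 130.00 | 26.67 | 156000.00 | 32000.00
hole | -2827.43 | 55.00 | 83.00 | -155508.84 | -234676.97
Σ | 23227.43 |  |  | 1491783.17 | 2382101.71
X̄ = 1491783.17 / 23227.43 = 64.23 mm
Ȳ = 2382101.71 / 23227.43 = 102.56 mm

X̄ = 64.23 mm, Ȳ = 102.56 mm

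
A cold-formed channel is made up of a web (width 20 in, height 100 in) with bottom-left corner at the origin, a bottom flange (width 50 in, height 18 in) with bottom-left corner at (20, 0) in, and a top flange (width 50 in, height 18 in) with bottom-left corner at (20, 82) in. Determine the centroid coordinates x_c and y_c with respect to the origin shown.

x_c = 26.58 in, y_c = 50.00 in

Part | A | x̄ᵢ | ȳᵢ | A·x̄ᵢ | A·ȳᵢ
web | 2000.00 | 10.00 | 50.00 | 20000.00 | 100000.00
bottom flange | 900.00 | 45.00 | 9.00 | 40500.00 | 8100.00
top flange | 900.00 | 45.00 | 91.00 | 40500.00 | 81900.00
Σ | 3800.00 |  |  | 101000.00 | 190000.00
x_c = 101000.00 / 3800.00 = 26.58 in
y_c = 190000.00 / 3800.00 = 50.00 in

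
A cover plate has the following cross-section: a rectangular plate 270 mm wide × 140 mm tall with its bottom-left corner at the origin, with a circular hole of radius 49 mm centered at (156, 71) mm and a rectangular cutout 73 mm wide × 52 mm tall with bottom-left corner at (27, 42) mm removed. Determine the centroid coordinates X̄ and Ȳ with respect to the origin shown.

plate: A = 270 × 140 = 37800.00, centroid at (135.00, 70.00).
hole 1: A = −π·49² = -7542.96, centroid at (156.00, 71.00).
hole 2: A = −(73 × 52) = -3796.00, centroid at (63.50, 68.00).
ΣA = 26461.04 mm²
ΣAX̄ = (37800.00)(135.00) + (-7542.96)(156.00) + (-3796.00)(63.50) = 3685251.62 mm³
ΣAȲ = (37800.00)(70.00) + (-7542.96)(71.00) + (-3796.00)(68.00) = 1852321.56 mm³
X̄ = 3685251.62 / 26461.04 = 139.27 mm
Ȳ = 1852321.56 / 26461.04 = 70.00 mm

X̄ = 139.27 mm, Ȳ = 70.00 mm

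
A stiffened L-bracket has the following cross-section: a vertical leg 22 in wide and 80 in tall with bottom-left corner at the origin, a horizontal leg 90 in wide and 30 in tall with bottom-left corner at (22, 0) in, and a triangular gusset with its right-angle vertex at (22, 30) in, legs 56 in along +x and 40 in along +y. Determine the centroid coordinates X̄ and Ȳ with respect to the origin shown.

vertical leg: A = 22 × 80 = 1760.00, centroid at (11.00, 40.00).
horizontal leg: A = 90 × 30 = 2700.00, centroid at (67.00, 15.00).
gusset: A = ½·56·40 = 1120.00, centroid at (40.67, 43.33).
ΣA = 5580.00 in²
ΣAX̄ = (1760.00)(11.00) + (2700.00)(67.00) + (1120.00)(40.67) = 245806.67 in³
ΣAȲ = (1760.00)(40.00) + (2700.00)(15.00) + (1120.00)(43.33) = 159433.33 in³
X̄ = 245806.67 / 5580.00 = 44.05 in
Ȳ = 159433.33 / 5580.00 = 28.57 in

X̄ = 44.05 in, Ȳ = 28.57 in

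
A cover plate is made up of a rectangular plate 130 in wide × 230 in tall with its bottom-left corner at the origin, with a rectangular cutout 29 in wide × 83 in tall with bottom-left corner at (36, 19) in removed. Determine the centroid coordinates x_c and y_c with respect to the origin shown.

x_c = 66.27 in, y_c = 119.77 in

Part | A | x̄ᵢ | ȳᵢ | A·x̄ᵢ | A·ȳᵢ
plate | 29900.00 | 65.00 | 115.00 | 1943500.00 | 3438500.00
hole | -2407.00 | 50.50 | 60.50 | -121553.50 | -145623.50
Σ | 27493.00 |  |  | 1821946.50 | 3292876.50
x_c = 1821946.50 / 27493.00 = 66.27 in
y_c = 3292876.50 / 27493.00 = 119.77 in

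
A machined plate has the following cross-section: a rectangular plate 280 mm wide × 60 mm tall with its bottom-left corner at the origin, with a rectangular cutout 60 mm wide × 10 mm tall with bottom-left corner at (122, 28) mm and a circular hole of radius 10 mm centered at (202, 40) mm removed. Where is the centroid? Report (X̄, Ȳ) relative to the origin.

plate: A = 280 × 60 = 16800.00, centroid at (140.00, 30.00).
hole 1: A = −(60 × 10) = -600.00, centroid at (152.00, 33.00).
hole 2: A = −π·10² = -314.16, centroid at (202.00, 40.00).
ΣA = 15885.84 mm²
ΣAX̄ = (16800.00)(140.00) + (-600.00)(152.00) + (-314.16)(202.00) = 2197339.83 mm³
ΣAȲ = (16800.00)(30.00) + (-600.00)(33.00) + (-314.16)(40.00) = 471633.63 mm³
X̄ = 2197339.83 / 15885.84 = 138.32 mm
Ȳ = 471633.63 / 15885.84 = 29.69 mm

X̄ = 138.32 mm, Ȳ = 29.69 mm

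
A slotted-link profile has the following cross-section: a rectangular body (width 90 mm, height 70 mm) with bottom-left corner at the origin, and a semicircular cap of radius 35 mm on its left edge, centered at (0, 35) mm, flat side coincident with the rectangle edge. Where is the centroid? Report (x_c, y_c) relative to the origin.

x_c = 31.00 mm, y_c = 35.00 mm

rectangular body: A = 90 × 70 = 6300.00, centroid at (45.00, 35.00).
semicircular end: A = ½π·35² = 1924.23, centroid at (-14.85, 35.00).
ΣA = 8224.23 mm²
ΣAx_c = (6300.00)(45.00) + (1924.23)(-14.85) = 254916.67 mm³
ΣAy_c = (6300.00)(35.00) + (1924.23)(35.00) = 287847.89 mm³
x_c = 254916.67 / 8224.23 = 31.00 mm
y_c = 287847.89 / 8224.23 = 35.00 mm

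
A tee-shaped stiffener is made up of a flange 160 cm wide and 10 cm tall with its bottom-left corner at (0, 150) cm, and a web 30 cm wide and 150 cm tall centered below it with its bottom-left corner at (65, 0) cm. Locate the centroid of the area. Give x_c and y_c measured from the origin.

x_c = 80.00 cm, y_c = 95.98 cm

web: A = 30 × 150 = 4500.00, centroid at (80.00, 75.00).
flange: A = 160 × 10 = 1600.00, centroid at (80.00, 155.00).
ΣA = 6100.00 cm²
ΣAx_c = (4500.00)(80.00) + (1600.00)(80.00) = 488000.00 cm³
ΣAy_c = (4500.00)(75.00) + (1600.00)(155.00) = 585500.00 cm³
x_c = 488000.00 / 6100.00 = 80.00 cm
y_c = 585500.00 / 6100.00 = 95.98 cm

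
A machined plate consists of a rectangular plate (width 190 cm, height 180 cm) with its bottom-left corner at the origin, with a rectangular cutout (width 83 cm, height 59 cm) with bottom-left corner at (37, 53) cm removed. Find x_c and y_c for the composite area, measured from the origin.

x_c = 97.76 cm, y_c = 91.25 cm

plate: A = 190 × 180 = 34200.00, centroid at (95.00, 90.00).
hole: A = −(83 × 59) = -4897.00, centroid at (78.50, 82.50).
ΣA = 29303.00 cm², ΣAx_c = 2864585.50 cm³, ΣAy_c = 2673997.50 cm³.
x_c = 2864585.50/29303.00 = 97.76 cm; y_c = 2673997.50/29303.00 = 91.25 cm.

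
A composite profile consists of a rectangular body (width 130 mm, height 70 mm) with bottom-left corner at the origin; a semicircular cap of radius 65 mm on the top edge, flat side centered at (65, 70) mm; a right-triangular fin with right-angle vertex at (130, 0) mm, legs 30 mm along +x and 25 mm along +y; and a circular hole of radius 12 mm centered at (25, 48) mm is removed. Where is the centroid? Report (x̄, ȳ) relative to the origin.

x̄ = 67.95 mm, ȳ = 60.51 mm

rectangular body: A = 130 × 70 = 9100.00, centroid at (65.00, 35.00).
semicircular top: A = ½π·65² = 6636.61, centroid at (65.00, 97.59).
triangular fin: A = ½·30·25 = 375.00, centroid at (140.00, 8.33).
hole: A = −π·12² = -452.39, centroid at (25.00, 48.00).
ΣA = 15659.23 mm², ΣAx̄ = 1064070.21 mm³, ΣAȳ = 947556.66 mm³.
x̄ = 1064070.21/15659.23 = 67.95 mm; ȳ = 947556.66/15659.23 = 60.51 mm.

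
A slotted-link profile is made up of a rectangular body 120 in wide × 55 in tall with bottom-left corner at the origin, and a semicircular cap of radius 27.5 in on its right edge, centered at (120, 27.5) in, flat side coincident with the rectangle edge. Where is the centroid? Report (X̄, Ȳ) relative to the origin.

X̄ = 70.93 in, Ȳ = 27.50 in

Part | A | x̄ᵢ | ȳᵢ | A·x̄ᵢ | A·ȳᵢ
rectangular body | 6600.00 | 60.00 | 27.50 | 396000.00 | 181500.00
semicircular end | 1187.91 | 131.67 | 27.50 | 156414.35 | 32667.65
Σ | 7787.91 |  |  | 552414.35 | 214167.65
X̄ = 552414.35 / 7787.91 = 70.93 in
Ȳ = 214167.65 / 7787.91 = 27.50 in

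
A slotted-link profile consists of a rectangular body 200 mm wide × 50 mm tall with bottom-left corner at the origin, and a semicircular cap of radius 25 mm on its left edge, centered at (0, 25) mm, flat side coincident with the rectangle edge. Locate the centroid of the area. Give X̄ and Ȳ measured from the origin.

X̄ = 90.11 mm, Ȳ = 25.00 mm

Part | A | x̄ᵢ | ȳᵢ | A·x̄ᵢ | A·ȳᵢ
rectangular body | 10000.00 | 100.00 | 25.00 | 1000000.00 | 250000.00
semicircular end | 981.75 | -10.61 | 25.00 | -10416.67 | 24543.69
Σ | 10981.75 |  |  | 989583.33 | 274543.69
X̄ = 989583.33 / 10981.75 = 90.11 mm
Ȳ = 274543.69 / 10981.75 = 25.00 mm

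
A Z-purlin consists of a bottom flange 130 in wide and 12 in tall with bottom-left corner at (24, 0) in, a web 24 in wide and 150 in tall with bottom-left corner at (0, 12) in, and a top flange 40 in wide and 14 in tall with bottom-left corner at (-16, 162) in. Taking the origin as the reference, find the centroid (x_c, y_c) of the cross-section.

x_c = 32.22 in, y_c = 72.94 in

bottom flange: A = 130 × 12 = 1560.00, centroid at (89.00, 6.00).
web: A = 24 × 150 = 3600.00, centroid at (12.00, 87.00).
top flange: A = 40 × 14 = 560.00, centroid at (4.00, 169.00).
ΣA = 5720.00 in²
ΣAx_c = (1560.00)(89.00) + (3600.00)(12.00) + (560.00)(4.00) = 184280.00 in³
ΣAy_c = (1560.00)(6.00) + (3600.00)(87.00) + (560.00)(169.00) = 417200.00 in³
x_c = 184280.00 / 5720.00 = 32.22 in
y_c = 417200.00 / 5720.00 = 72.94 in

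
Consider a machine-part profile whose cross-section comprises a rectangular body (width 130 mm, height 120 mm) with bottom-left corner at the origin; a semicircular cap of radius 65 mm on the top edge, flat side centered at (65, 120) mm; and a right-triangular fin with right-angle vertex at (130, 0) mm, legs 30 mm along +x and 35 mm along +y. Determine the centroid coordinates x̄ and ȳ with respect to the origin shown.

Part | A | x̄ᵢ | ȳᵢ | A·x̄ᵢ | A·ȳᵢ
rectangular body | 15600.00 | 65.00 | 60.00 | 1014000.00 | 936000.00
semicircular top | 6636.61 | 65.00 | 147.59 | 431379.94 | 979477.07
triangular fin | 525.00 | 140.00 | 11.67 | 73500.00 | 6125.00
Σ | 22761.61 |  |  | 1518879.94 | 1921602.07
x̄ = 1518879.94 / 22761.61 = 66.73 mm
ȳ = 1921602.07 / 22761.61 = 84.42 mm

x̄ = 66.73 mm, ȳ = 84.42 mm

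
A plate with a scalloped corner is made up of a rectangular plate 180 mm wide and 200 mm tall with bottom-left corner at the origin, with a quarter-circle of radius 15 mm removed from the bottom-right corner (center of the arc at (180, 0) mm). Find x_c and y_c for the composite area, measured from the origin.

x_c = 89.59 mm, y_c = 100.46 mm

plate: A = 180 × 200 = 36000.00, centroid at (90.00, 100.00).
removed quarter-circle: A = −¼π·15² = -176.71, centroid at (173.63, 6.37).
ΣA = 35823.29 mm²
ΣAx_c = (36000.00)(90.00) + (-176.71)(173.63) = 3209316.37 mm³
ΣAy_c = (36000.00)(100.00) + (-176.71)(6.37) = 3598875.00 mm³
x_c = 3209316.37 / 35823.29 = 89.59 mm
y_c = 3598875.00 / 35823.29 = 100.46 mm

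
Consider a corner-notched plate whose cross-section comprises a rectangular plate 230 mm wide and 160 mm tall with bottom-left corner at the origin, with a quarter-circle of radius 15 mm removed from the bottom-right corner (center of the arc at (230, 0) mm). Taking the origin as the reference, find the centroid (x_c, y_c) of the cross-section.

x_c = 114.48 mm, y_c = 80.36 mm

plate: A = 230 × 160 = 36800.00, centroid at (115.00, 80.00).
removed quarter-circle: A = −¼π·15² = -176.71, centroid at (223.63, 6.37).
ΣA = 36623.29 mm², ΣAx_c = 4192480.65 mm³, ΣAy_c = 2942875.00 mm³.
x_c = 4192480.65/36623.29 = 114.48 mm; y_c = 2942875.00/36623.29 = 80.36 mm.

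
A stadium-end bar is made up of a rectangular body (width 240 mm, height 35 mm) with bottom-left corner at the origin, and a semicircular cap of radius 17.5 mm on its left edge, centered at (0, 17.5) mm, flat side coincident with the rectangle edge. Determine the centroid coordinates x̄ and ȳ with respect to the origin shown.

x̄ = 113.10 mm, ȳ = 17.50 mm

rectangular body: A = 240 × 35 = 8400.00, centroid at (120.00, 17.50).
semicircular end: A = ½π·17.5² = 481.06, centroid at (-7.43, 17.50).
ΣA = 8881.06 mm²
ΣAx̄ = (8400.00)(120.00) + (481.06)(-7.43) = 1004427.08 mm³
ΣAȳ = (8400.00)(17.50) + (481.06)(17.50) = 155418.49 mm³
x̄ = 1004427.08 / 8881.06 = 113.10 mm
ȳ = 155418.49 / 8881.06 = 17.50 mm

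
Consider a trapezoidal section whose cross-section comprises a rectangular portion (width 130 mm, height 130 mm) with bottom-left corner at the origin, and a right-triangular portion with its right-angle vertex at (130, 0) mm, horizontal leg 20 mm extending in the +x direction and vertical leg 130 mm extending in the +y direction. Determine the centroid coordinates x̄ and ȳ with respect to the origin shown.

x̄ = 70.12 mm, ȳ = 63.45 mm

rectangular portion: A = 130 × 130 = 16900.00, centroid at (65.00, 65.00).
triangular portion: A = ½·20·130 = 1300.00, centroid at (136.67, 43.33).
ΣA = 18200.00 mm²
ΣAx̄ = (16900.00)(65.00) + (1300.00)(136.67) = 1276166.67 mm³
ΣAȳ = (16900.00)(65.00) + (1300.00)(43.33) = 1154833.33 mm³
x̄ = 1276166.67 / 18200.00 = 70.12 mm
ȳ = 1154833.33 / 18200.00 = 63.45 mm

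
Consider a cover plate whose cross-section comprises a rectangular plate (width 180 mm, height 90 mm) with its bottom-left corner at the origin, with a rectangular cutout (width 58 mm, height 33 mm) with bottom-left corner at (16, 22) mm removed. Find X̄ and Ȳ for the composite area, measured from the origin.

plate: A = 180 × 90 = 16200.00, centroid at (90.00, 45.00).
hole: A = −(58 × 33) = -1914.00, centroid at (45.00, 38.50).
ΣA = 14286.00 mm², ΣAX̄ = 1371870.00 mm³, ΣAȲ = 655311.00 mm³.
X̄ = 1371870.00/14286.00 = 96.03 mm; Ȳ = 655311.00/14286.00 = 45.87 mm.

X̄ = 96.03 mm, Ȳ = 45.87 mm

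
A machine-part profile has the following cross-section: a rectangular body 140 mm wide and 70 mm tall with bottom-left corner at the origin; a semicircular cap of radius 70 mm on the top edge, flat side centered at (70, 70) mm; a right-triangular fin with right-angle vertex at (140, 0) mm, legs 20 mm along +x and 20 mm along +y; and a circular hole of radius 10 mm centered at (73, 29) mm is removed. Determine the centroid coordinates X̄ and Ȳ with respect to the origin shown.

Part | A | x̄ᵢ | ȳᵢ | A·x̄ᵢ | A·ȳᵢ
rectangular body | 9800.00 | 70.00 | 35.00 | 686000.00 | 343000.00
semicircular top | 7696.90 | 70.00 | 99.71 | 538783.14 | 767449.81
triangular fin | 200.00 | 146.67 | 6.67 | 29333.33 | 1333.33
hole | -314.16 | 73.00 | 29.00 | -22933.63 | -9110.62
Σ | 17382.74 |  |  | 1231182.85 | 1102672.52
X̄ = 1231182.85 / 17382.74 = 70.83 mm
Ȳ = 1102672.52 / 17382.74 = 63.43 mm

X̄ = 70.83 mm, Ȳ = 63.43 mm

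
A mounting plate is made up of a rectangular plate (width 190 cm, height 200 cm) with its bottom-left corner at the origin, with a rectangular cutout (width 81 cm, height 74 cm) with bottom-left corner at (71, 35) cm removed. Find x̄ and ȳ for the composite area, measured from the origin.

plate: A = 190 × 200 = 38000.00, centroid at (95.00, 100.00).
hole: A = −(81 × 74) = -5994.00, centroid at (111.50, 72.00).
ΣA = 32006.00 cm²
ΣAx̄ = (38000.00)(95.00) + (-5994.00)(111.50) = 2941669.00 cm³
ΣAȳ = (38000.00)(100.00) + (-5994.00)(72.00) = 3368432.00 cm³
x̄ = 2941669.00 / 32006.00 = 91.91 cm
ȳ = 3368432.00 / 32006.00 = 105.24 cm

x̄ = 91.91 cm, ȳ = 105.24 cm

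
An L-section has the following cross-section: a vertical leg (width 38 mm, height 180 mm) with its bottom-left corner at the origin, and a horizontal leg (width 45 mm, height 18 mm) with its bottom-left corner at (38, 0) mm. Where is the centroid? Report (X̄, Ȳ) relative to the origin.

Part | A | x̄ᵢ | ȳᵢ | A·x̄ᵢ | A·ȳᵢ
vertical leg | 6840.00 | 19.00 | 90.00 | 129960.00 | 615600.00
horizontal leg | 810.00 | 60.50 | 9.00 | 49005.00 | 7290.00
Σ | 7650.00 |  |  | 178965.00 | 622890.00
X̄ = 178965.00 / 7650.00 = 23.39 mm
Ȳ = 622890.00 / 7650.00 = 81.42 mm

X̄ = 23.39 mm, Ȳ = 81.42 mm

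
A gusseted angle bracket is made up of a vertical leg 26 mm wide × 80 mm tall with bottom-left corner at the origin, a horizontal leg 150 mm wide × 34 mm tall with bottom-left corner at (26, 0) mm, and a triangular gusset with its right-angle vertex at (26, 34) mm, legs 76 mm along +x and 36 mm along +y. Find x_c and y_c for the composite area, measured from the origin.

Part | A | x̄ᵢ | ȳᵢ | A·x̄ᵢ | A·ȳᵢ
vertical leg | 2080.00 | 13.00 | 40.00 | 27040.00 | 83200.00
horizontal leg | 5100.00 | 101.00 | 17.00 | 515100.00 | 86700.00
gusset | 1368.00 | 51.33 | 46.00 | 70224.00 | 62928.00
Σ | 8548.00 |  |  | 612364.00 | 232828.00
x_c = 612364.00 / 8548.00 = 71.64 mm
y_c = 232828.00 / 8548.00 = 27.24 mm

x_c = 71.64 mm, y_c = 27.24 mm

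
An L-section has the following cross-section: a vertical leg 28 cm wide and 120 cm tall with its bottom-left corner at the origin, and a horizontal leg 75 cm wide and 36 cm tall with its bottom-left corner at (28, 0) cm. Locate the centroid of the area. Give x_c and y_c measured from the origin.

x_c = 36.95 cm, y_c = 41.29 cm

Part | A | x̄ᵢ | ȳᵢ | A·x̄ᵢ | A·ȳᵢ
vertical leg | 3360.00 | 14.00 | 60.00 | 47040.00 | 201600.00
horizontal leg | 2700.00 | 65.50 | 18.00 | 176850.00 | 48600.00
Σ | 6060.00 |  |  | 223890.00 | 250200.00
x_c = 223890.00 / 6060.00 = 36.95 cm
y_c = 250200.00 / 6060.00 = 41.29 cm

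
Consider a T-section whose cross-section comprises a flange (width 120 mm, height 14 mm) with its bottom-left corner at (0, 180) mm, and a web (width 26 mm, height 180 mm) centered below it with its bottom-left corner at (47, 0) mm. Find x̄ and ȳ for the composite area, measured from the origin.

web: A = 26 × 180 = 4680.00, centroid at (60.00, 90.00).
flange: A = 120 × 14 = 1680.00, centroid at (60.00, 187.00).
ΣA = 6360.00 mm², ΣAx̄ = 381600.00 mm³, ΣAȳ = 735360.00 mm³.
x̄ = 381600.00/6360.00 = 60.00 mm; ȳ = 735360.00/6360.00 = 115.62 mm.

x̄ = 60.00 mm, ȳ = 115.62 mm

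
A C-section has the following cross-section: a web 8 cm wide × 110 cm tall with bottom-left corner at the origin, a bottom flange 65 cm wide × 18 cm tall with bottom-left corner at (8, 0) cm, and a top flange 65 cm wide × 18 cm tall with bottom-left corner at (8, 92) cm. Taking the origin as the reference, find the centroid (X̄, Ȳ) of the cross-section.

web: A = 8 × 110 = 880.00, centroid at (4.00, 55.00).
bottom flange: A = 65 × 18 = 1170.00, centroid at (40.50, 9.00).
top flange: A = 65 × 18 = 1170.00, centroid at (40.50, 101.00).
ΣA = 3220.00 cm²
ΣAX̄ = (880.00)(4.00) + (1170.00)(40.50) + (1170.00)(40.50) = 98290.00 cm³
ΣAȲ = (880.00)(55.00) + (1170.00)(9.00) + (1170.00)(101.00) = 177100.00 cm³
X̄ = 98290.00 / 3220.00 = 30.52 cm
Ȳ = 177100.00 / 3220.00 = 55.00 cm

X̄ = 30.52 cm, Ȳ = 55.00 cm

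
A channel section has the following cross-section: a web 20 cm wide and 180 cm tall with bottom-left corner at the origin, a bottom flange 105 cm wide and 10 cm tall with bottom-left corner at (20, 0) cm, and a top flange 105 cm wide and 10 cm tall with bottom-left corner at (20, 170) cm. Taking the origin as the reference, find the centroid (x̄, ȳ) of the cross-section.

web: A = 20 × 180 = 3600.00, centroid at (10.00, 90.00).
bottom flange: A = 105 × 10 = 1050.00, centroid at (72.50, 5.00).
top flange: A = 105 × 10 = 1050.00, centroid at (72.50, 175.00).
ΣA = 5700.00 cm², ΣAx̄ = 188250.00 cm³, ΣAȳ = 513000.00 cm³.
x̄ = 188250.00/5700.00 = 33.03 cm; ȳ = 513000.00/5700.00 = 90.00 cm.

x̄ = 33.03 cm, ȳ = 90.00 cm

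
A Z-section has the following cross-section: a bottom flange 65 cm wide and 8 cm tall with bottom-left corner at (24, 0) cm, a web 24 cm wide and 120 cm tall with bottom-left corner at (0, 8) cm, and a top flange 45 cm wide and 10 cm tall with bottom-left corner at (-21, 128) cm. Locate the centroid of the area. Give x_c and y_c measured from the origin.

x_c = 16.78 cm, y_c = 66.95 cm

Part | A | x̄ᵢ | ȳᵢ | A·x̄ᵢ | A·ȳᵢ
bottom flange | 520.00 | 56.50 | 4.00 | 29380.00 | 2080.00
web | 2880.00 | 12.00 | 68.00 | 34560.00 | 195840.00
top flange | 450.00 | 1.50 | 133.00 | 675.00 | 59850.00
Σ | 3850.00 |  |  | 64615.00 | 257770.00
x_c = 64615.00 / 3850.00 = 16.78 cm
y_c = 257770.00 / 3850.00 = 66.95 cm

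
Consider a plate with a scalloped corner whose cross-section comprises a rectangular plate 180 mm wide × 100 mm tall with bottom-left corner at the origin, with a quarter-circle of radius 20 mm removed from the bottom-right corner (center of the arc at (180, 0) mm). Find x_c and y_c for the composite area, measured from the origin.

plate: A = 180 × 100 = 18000.00, centroid at (90.00, 50.00).
removed quarter-circle: A = −¼π·20² = -314.16, centroid at (171.51, 8.49).
ΣA = 17685.84 mm²
ΣAx_c = (18000.00)(90.00) + (-314.16)(171.51) = 1566118.00 mm³
ΣAy_c = (18000.00)(50.00) + (-314.16)(8.49) = 897333.33 mm³
x_c = 1566118.00 / 17685.84 = 88.55 mm
y_c = 897333.33 / 17685.84 = 50.74 mm

x_c = 88.55 mm, y_c = 50.74 mm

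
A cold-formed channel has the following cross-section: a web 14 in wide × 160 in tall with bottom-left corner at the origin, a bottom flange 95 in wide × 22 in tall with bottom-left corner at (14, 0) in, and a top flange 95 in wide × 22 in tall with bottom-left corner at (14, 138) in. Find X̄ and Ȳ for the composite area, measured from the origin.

X̄ = 42.48 in, Ȳ = 80.00 in

Part | A | x̄ᵢ | ȳᵢ | A·x̄ᵢ | A·ȳᵢ
web | 2240.00 | 7.00 | 80.00 | 15680.00 | 179200.00
bottom flange | 2090.00 | 61.50 | 11.00 | 128535.00 | 22990.00
top flange | 2090.00 | 61.50 | 149.00 | 128535.00 | 311410.00
Σ | 6420.00 |  |  | 272750.00 | 513600.00
X̄ = 272750.00 / 6420.00 = 42.48 in
Ȳ = 513600.00 / 6420.00 = 80.00 in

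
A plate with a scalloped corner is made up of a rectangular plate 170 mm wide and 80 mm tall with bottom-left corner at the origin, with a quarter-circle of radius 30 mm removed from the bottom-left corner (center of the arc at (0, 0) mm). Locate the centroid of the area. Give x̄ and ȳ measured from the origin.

x̄ = 88.96 mm, ȳ = 41.49 mm

Part | A | x̄ᵢ | ȳᵢ | A·x̄ᵢ | A·ȳᵢ
plate | 13600.00 | 85.00 | 40.00 | 1156000.00 | 544000.00
removed quarter-circle | -706.86 | 12.73 | 12.73 | -9000.00 | -9000.00
Σ | 12893.14 |  |  | 1147000.00 | 535000.00
x̄ = 1147000.00 / 12893.14 = 88.96 mm
ȳ = 535000.00 / 12893.14 = 41.49 mm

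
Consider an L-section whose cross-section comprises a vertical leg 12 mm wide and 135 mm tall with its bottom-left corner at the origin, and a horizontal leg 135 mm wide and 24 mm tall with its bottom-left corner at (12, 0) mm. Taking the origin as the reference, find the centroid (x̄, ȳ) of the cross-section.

vertical leg: A = 12 × 135 = 1620.00, centroid at (6.00, 67.50).
horizontal leg: A = 135 × 24 = 3240.00, centroid at (79.50, 12.00).
ΣA = 4860.00 mm², ΣAx̄ = 267300.00 mm³, ΣAȳ = 148230.00 mm³.
x̄ = 267300.00/4860.00 = 55.00 mm; ȳ = 148230.00/4860.00 = 30.50 mm.

x̄ = 55.00 mm, ȳ = 30.50 mm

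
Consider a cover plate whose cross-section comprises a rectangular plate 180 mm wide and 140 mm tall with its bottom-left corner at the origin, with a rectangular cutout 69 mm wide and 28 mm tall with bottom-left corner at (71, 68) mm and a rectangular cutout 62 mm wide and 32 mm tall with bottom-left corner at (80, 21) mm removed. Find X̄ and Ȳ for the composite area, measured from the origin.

Part | A | x̄ᵢ | ȳᵢ | A·x̄ᵢ | A·ȳᵢ
plate | 25200.00 | 90.00 | 70.00 | 2268000.00 | 1764000.00
hole 1 | -1932.00 | 105.50 | 82.00 | -203826.00 | -158424.00
hole 2 | -1984.00 | 111.00 | 37.00 | -220224.00 | -73408.00
Σ | 21284.00 |  |  | 1843950.00 | 1532168.00
X̄ = 1843950.00 / 21284.00 = 86.64 mm
Ȳ = 1532168.00 / 21284.00 = 71.99 mm

X̄ = 86.64 mm, Ȳ = 71.99 mm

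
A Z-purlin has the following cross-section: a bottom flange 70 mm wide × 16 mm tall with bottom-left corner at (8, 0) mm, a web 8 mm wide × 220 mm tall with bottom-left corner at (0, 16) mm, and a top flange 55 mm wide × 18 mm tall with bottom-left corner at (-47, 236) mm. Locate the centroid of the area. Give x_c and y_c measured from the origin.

x_c = 9.28 mm, y_c = 122.29 mm

bottom flange: A = 70 × 16 = 1120.00, centroid at (43.00, 8.00).
web: A = 8 × 220 = 1760.00, centroid at (4.00, 126.00).
top flange: A = 55 × 18 = 990.00, centroid at (-19.50, 245.00).
ΣA = 3870.00 mm², ΣAx_c = 35895.00 mm³, ΣAy_c = 473270.00 mm³.
x_c = 35895.00/3870.00 = 9.28 mm; y_c = 473270.00/3870.00 = 122.29 mm.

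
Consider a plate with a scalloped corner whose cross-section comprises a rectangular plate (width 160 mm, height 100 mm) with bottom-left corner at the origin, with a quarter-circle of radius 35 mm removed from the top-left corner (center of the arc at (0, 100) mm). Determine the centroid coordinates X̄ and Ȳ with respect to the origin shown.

X̄ = 84.17 mm, Ȳ = 47.75 mm

plate: A = 160 × 100 = 16000.00, centroid at (80.00, 50.00).
removed quarter-circle: A = −¼π·35² = -962.11, centroid at (14.85, 85.15).
ΣA = 15037.89 mm²
ΣAX̄ = (16000.00)(80.00) + (-962.11)(14.85) = 1265708.33 mm³
ΣAȲ = (16000.00)(50.00) + (-962.11)(85.15) = 718080.39 mm³
X̄ = 1265708.33 / 15037.89 = 84.17 mm
Ȳ = 718080.39 / 15037.89 = 47.75 mm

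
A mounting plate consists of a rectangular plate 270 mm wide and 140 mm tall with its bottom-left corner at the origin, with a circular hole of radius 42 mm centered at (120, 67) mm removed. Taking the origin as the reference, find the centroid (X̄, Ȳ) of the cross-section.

plate: A = 270 × 140 = 37800.00, centroid at (135.00, 70.00).
hole: A = −π·42² = -5541.77, centroid at (120.00, 67.00).
ΣA = 32258.23 mm²
ΣAX̄ = (37800.00)(135.00) + (-5541.77)(120.00) = 4437987.67 mm³
ΣAȲ = (37800.00)(70.00) + (-5541.77)(67.00) = 2274701.45 mm³
X̄ = 4437987.67 / 32258.23 = 137.58 mm
Ȳ = 2274701.45 / 32258.23 = 70.52 mm

X̄ = 137.58 mm, Ȳ = 70.52 mm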